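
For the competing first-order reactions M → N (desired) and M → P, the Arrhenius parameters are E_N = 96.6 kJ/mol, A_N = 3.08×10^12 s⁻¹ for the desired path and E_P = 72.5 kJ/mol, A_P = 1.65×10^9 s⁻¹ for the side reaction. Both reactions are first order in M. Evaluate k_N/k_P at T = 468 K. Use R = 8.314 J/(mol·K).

With equal orders, S_{N/P} = k_N/k_P = (A_N/A_P)·exp[(E_P−E_N)/(RT)].
(E_P−E_N)/(RT) = (72.5−96.6)×10³/(8.314×468) = -24100/3891 = -6.194.
k_N/k_P = (3.08×10^12/1.65×10^9)·exp(-6.194) = 1867 × 0.002042 = 3.81.

3.81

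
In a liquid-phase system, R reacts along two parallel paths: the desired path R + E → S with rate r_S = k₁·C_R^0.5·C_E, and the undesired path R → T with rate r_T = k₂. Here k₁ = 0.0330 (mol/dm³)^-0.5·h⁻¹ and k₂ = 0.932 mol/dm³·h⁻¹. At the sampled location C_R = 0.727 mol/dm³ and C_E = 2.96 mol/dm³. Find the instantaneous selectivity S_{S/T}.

0.0894

S_{S/T} = r_S/r_T = (k₁·C_R^0.5·C_E)/(k₂) = (k₁/k₂)·C_R^0.5·C_E.
= (0.0330×0.7270^0.5×2.960) / (0.932) = 0.08329/0.9320 = 0.0894.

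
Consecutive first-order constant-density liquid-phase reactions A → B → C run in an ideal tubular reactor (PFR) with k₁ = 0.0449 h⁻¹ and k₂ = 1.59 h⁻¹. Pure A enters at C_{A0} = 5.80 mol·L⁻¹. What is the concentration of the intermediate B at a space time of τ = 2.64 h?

0.147 mol·L⁻¹

For first-order series with pure A initially, C_B(τ) = k₁C_{A0}/(k₂−k₁)·(e^(−k₁τ) − e^(−k₂τ)).
e^(−k₁τ) = e^(−0.0449×2.64) = e^(−0.1185) = 0.8882; e^(−k₂τ) = e^(−4.198) = 0.01503.
C_B = 0.0449×5.80/(1.59−0.0449) × (0.8882−0.01503) = 0.1685×0.8732 = 0.1472 mol·L⁻¹.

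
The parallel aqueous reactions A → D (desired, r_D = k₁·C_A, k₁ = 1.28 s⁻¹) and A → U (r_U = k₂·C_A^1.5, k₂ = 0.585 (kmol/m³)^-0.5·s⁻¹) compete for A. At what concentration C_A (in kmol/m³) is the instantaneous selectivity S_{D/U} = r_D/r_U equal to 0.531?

S_{D/U} = (k₁/k₂)·C_A^-0.5 ⇒ C_A = (S·k₂/k₁)^(-2).
= (0.531×0.585/1.28)^(-2) = (0.2427)^(-2) = 17.0 kmol/m³.

17.0 kmol/m³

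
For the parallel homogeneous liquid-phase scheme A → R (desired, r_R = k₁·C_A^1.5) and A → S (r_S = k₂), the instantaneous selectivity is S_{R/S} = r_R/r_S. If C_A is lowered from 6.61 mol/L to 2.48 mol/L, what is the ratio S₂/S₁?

S_{R/S} = (k₁/k₂)·C_A^1.5, so S₂/S₁ = (C_{A,2}/C_{A,1})^1.5.
= (2.48/6.61)^1.5 = (0.3752)^1.5 = 0.230.

0.230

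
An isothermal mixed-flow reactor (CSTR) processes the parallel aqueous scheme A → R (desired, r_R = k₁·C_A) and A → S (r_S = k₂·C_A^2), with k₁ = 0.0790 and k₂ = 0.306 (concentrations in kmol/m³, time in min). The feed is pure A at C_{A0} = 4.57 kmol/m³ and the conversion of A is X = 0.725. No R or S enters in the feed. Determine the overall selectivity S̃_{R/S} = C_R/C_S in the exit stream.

Exit C_A = C_{A0}(1−X) = 4.57×0.275 = 1.257 kmol/m³.
In a CSTR the entire volume is at exit conditions, so r_R = 0.0790×1.257 = 0.09928 and r_S = 0.306×1.257^2 = 0.4833.
Overall selectivity = C_R/C_S = r_Rτ/(r_Sτ) = r_R/r_S = 0.205.

0.205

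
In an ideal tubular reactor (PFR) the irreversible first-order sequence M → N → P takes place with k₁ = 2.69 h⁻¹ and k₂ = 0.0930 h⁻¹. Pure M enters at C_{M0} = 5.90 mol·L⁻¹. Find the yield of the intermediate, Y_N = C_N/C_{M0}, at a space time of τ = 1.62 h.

The intermediate concentration in a first-order A→B→C sequence is C_N = k₁C_{M0}(e^(−k₁τ) − e^(−k₂τ))/(k₂−k₁).
e^(−k₁τ) = e^(−2.69×1.62) = e^(−4.358) = 0.01281; e^(−k₂τ) = e^(−0.1507) = 0.8601.
C_N = 2.69×5.90/(0.0930−2.69) × (0.01281−0.8601) = (-6.111)×(-0.8473) = 5.178 mol·L⁻¹.
Y_N = C_N/C_{M0} = 5.178/5.90 = 0.878.

0.878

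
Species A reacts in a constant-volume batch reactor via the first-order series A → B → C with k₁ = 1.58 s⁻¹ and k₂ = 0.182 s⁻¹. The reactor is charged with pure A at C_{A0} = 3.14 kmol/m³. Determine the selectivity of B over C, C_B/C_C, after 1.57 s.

For first-order series with pure A initially, C_B(t) = k₁C_{A0}/(k₂−k₁)·(e^(−k₁t) − e^(−k₂t)).
e^(−k₁t) = e^(−1.58×1.57) = e^(−2.481) = 0.08369; e^(−k₂t) = e^(−0.2857) = 0.7515.
C_B = 1.58×3.14/(0.182−1.58) × (0.08369−0.7515) = (-3.549)×(-0.6678) = 2.370 kmol/m³.
C_A = C_{A0}e^(−k₁t) = 0.2628 kmol/m³, so C_C = C_{A0}−C_A−C_B = 0.5075 kmol/m³; C_B/C_C = 4.67.

4.67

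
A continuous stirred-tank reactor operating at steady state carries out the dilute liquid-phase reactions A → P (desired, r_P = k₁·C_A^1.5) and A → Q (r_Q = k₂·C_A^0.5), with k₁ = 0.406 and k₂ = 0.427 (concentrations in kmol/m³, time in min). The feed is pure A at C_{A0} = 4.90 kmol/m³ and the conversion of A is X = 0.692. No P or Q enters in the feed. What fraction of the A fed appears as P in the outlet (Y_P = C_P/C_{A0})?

Exit C_A = C_{A0}(1−X) = 4.90×0.308 = 1.509 kmol/m³.
In a CSTR the entire volume is at exit conditions, so r_P = 0.406×1.509^1.5 = 0.7527 and r_Q = 0.427×1.509^0.5 = 0.5246.
Fraction of consumed A going to P: r_P/(r_P+r_Q) = 0.5893.
C_P = 0.5893·C_{A0}·X = 0.5893×4.90×0.692 = 2.00 kmol/m³; Y_P = C_P/C_{A0} = 0.408.

0.408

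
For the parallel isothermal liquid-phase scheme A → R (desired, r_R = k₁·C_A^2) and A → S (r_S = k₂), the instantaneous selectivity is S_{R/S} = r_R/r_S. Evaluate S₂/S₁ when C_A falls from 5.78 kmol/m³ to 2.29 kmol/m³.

0.157

S_{R/S} = (k₁/k₂)·C_A^2, so S₂/S₁ = (C_{A,2}/C_{A,1})^2.
= (2.29/5.78)^2 = (0.3962)^2 = 0.157.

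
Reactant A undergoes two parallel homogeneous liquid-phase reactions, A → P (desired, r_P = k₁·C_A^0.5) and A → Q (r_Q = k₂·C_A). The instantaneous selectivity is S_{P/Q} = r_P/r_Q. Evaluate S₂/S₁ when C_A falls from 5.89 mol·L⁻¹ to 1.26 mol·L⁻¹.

S_{P/Q} = (k₁/k₂)·C_A^-0.5, so S₂/S₁ = (C_{A,2}/C_{A,1})^-0.5.
= (1.26/5.89)^(-0.5) = (0.2139)^(-0.5) = 2.16.
Selectivity toward P rises as C_A falls — low-concentration operation is favoured.

2.16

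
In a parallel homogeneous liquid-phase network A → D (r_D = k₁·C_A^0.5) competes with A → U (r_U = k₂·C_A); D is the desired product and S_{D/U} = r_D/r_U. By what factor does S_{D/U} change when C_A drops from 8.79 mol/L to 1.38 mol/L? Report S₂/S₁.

S_{D/U} = (k₁/k₂)·C_A^-0.5, so S₂/S₁ = (C_{A,2}/C_{A,1})^-0.5.
= (1.38/8.79)^(-0.5) = (0.1570)^(-0.5) = 2.52.

2.52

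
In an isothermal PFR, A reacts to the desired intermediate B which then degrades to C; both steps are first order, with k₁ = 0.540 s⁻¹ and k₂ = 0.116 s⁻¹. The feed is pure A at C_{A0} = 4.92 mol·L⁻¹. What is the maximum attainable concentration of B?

Evaluating C_B at τ_opt = ln(k₂/k₁)/(k₂−k₁) gives C_{B,max}/C_{A0} = (k₁/k₂)^[k₂/(k₂−k₁)].
= (0.540/0.116)^(0.116/(0.116−0.540)) = (4.655)^(-0.2736) = 0.6565.
C_{B,max} = 0.6565×4.92 = 3.23 mol·L⁻¹.

3.23 mol·L⁻¹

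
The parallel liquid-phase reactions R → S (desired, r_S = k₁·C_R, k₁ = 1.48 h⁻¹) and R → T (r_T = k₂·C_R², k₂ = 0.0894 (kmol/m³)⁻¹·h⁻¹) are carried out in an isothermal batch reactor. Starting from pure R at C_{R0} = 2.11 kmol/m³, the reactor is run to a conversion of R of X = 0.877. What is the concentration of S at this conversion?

C_R = C_{R0}(1−X) = 0.2595 kmol/m³.
Along a PFR/batch, dC_S/dC_R = −r_S/(r_S+r_T) = −k₁/(k₁+k₂·C_R).
Integrating from C_{R0} to C_R: C_S = (1.48/0.0894)·ln[(1.48+0.0894·2.11)/(1.48+0.0894·0.260)] = 16.55·ln(1.669/1.503) = 1.728 kmol/m³.

1.73 kmol/m³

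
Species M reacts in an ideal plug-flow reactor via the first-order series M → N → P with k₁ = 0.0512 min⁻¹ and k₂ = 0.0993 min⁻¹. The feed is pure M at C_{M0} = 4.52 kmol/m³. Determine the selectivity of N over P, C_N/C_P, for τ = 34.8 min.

The intermediate concentration in a first-order A→B→C sequence is C_N = k₁C_{M0}(e^(−k₁τ) − e^(−k₂τ))/(k₂−k₁).
e^(−k₁τ) = e^(−0.0512×34.8) = e^(−1.782) = 0.1683; e^(−k₂τ) = e^(−3.456) = 0.03157.
C_N = 0.0512×4.52/(0.0993−0.0512) × (0.1683−0.03157) = 4.811×0.1368 = 0.6581 kmol/m³.
C_M = C_{M0}e^(−k₁τ) = 0.7609 kmol/m³, so C_P = C_{M0}−C_M−C_N = 3.101 kmol/m³; C_N/C_P = 0.212.

0.212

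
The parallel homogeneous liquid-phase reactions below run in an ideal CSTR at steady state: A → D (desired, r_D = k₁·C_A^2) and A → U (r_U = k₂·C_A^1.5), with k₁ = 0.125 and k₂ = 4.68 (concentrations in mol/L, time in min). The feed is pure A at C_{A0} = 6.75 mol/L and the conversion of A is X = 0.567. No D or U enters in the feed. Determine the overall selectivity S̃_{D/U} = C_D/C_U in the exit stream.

Exit C_A = C_{A0}(1−X) = 6.75×0.433 = 2.923 mol/L.
A CSTR operates uniformly at the exit composition, giving r_D = 1.068 and r_U = 23.38 (each k·C_A^n at C_A = 2.923).
Overall selectivity = C_D/C_U = r_Dτ/(r_Uτ) = r_D/r_U = 0.0457.

0.0457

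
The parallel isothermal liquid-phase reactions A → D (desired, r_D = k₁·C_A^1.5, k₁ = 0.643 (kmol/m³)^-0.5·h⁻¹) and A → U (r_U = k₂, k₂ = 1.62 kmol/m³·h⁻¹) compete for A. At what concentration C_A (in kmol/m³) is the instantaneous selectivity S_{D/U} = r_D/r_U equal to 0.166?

S_{D/U} = (k₁/k₂)·C_A^1.5 ⇒ C_A = (S·k₂/k₁)^(1/1.5).
= (0.166×1.62/0.643)^(0.6667) = (0.4182)^(0.6667) = 0.559 kmol/m³.

0.559 kmol/m³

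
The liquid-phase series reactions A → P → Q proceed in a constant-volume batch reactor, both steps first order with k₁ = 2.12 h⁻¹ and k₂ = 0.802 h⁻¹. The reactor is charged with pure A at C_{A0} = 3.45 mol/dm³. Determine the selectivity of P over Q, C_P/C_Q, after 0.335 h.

Solving the coupled first-order balances gives C_P(t) = [k₁/(k₂−k₁)]·C_{A0}·(e^(−k₁t) − e^(−k₂t)).
e^(−k₁t) = e^(−2.12×0.335) = e^(−0.7102) = 0.4915; e^(−k₂t) = e^(−0.2687) = 0.7644.
C_P = 2.12×3.45/(0.802−2.12) × (0.4915−0.7644) = (-5.549)×(-0.2728) = 1.514 mol/dm³.
C_A = C_{A0}e^(−k₁t) = 1.696 mol/dm³, so C_Q = C_{A0}−C_A−C_P = 0.2400 mol/dm³; C_P/C_Q = 6.31.

6.31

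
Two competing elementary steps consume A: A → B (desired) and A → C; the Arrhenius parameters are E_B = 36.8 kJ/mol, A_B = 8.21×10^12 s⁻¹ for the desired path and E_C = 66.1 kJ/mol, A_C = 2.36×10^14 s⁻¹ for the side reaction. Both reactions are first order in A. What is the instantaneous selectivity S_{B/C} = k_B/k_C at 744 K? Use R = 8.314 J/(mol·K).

With equal orders, S_{B/C} = k_B/k_C = (A_B/A_C)·exp[(E_C−E_B)/(RT)].
(E_C−E_B)/(RT) = (66.1−36.8)×10³/(8.314×744) = 29300/6186 = 4.737.
k_B/k_C = (8.21×10^12/2.36×10^14)·exp(4.737) = 0.03479 × 114.1 = 3.97.
Since E_B < E_C, lowering the temperature improves selectivity toward B.

3.97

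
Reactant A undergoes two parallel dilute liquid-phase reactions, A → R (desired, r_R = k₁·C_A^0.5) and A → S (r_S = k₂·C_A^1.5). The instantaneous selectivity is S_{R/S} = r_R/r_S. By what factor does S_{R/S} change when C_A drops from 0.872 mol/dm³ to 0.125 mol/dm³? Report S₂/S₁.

6.98

S_{R/S} = (k₁/k₂)·C_A⁻¹, so S₂/S₁ = (C_{A,2}/C_{A,1})⁻¹.
= 0.872/0.125 = 6.98.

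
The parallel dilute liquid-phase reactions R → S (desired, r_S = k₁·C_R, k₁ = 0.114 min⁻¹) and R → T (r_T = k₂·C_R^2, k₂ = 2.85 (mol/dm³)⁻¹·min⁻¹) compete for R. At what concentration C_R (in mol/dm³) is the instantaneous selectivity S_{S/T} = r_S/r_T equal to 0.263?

S_{S/T} = (k₁/k₂)·C_R⁻¹ ⇒ C_R = (S·k₂/k₁)^(-1).
= (0.263×2.85/0.114)^(-1) = (6.575)^(-1) = 0.152 mol/dm³.

0.152 mol/dm³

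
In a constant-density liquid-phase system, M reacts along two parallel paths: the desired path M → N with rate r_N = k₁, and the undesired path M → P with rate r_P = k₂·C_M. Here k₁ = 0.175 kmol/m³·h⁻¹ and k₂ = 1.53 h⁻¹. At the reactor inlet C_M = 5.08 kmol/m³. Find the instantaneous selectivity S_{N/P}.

0.0225

S_{N/P} = r_N/r_P = (k₁)/(k₂·C_M) = (k₁/k₂)·C_M⁻¹.
= (0.175) / (1.53×5.080) = 0.1750/7.772 = 0.0225.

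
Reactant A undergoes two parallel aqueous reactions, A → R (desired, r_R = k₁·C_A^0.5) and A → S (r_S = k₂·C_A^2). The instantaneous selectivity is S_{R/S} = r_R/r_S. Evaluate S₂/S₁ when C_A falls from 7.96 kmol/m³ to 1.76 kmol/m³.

9.62

S_{R/S} = (k₁/k₂)·C_A^-1.5, so S₂/S₁ = (C_{A,2}/C_{A,1})^-1.5.
= (1.76/7.96)^(-1.5) = (0.2211)^(-1.5) = 9.62.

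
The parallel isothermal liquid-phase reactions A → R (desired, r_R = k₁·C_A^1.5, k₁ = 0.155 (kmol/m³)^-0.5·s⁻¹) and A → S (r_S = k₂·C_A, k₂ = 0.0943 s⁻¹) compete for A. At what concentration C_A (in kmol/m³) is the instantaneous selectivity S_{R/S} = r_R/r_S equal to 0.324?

0.0389 kmol/m³

S_{R/S} = (k₁/k₂)·C_A^0.5 ⇒ C_A = (S·k₂/k₁)^(2).
= (0.324×0.0943/0.155)^(2) = (0.1971)^(2) = 0.0389 kmol/m³.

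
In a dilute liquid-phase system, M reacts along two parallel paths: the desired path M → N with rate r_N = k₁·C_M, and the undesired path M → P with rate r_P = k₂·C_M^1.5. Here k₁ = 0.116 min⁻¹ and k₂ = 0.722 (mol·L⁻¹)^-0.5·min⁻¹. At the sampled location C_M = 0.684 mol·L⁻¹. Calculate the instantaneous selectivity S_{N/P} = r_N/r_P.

S_{N/P} = r_N/r_P = (k₁·C_M)/(k₂·C_M^1.5) = (k₁/k₂)·C_M^-0.5.
= (0.116×0.6840) / (0.722×0.6840^1.5) = 0.07934/0.4084 = 0.194.

0.194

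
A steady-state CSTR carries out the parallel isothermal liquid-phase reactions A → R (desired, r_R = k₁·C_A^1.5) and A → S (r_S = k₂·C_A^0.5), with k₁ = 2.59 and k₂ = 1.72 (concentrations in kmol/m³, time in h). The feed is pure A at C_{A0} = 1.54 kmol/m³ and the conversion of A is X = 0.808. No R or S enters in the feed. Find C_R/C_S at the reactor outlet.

Exit C_A = C_{A0}(1−X) = 1.54×0.192 = 0.2957 kmol/m³.
A CSTR operates uniformly at the exit composition, giving r_R = 0.4164 and r_S = 0.9353 (each k·C_A^n at C_A = 0.2957).
Overall selectivity = C_R/C_S = r_Rτ/(r_Sτ) = r_R/r_S = 0.445.

0.445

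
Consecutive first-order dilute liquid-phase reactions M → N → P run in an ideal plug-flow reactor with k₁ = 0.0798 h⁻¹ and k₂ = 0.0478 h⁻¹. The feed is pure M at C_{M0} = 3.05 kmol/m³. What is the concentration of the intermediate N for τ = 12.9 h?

1.39 kmol/m³

For first-order series with pure M initially, C_N(τ) = k₁C_{M0}/(k₂−k₁)·(e^(−k₁τ) − e^(−k₂τ)).
e^(−k₁τ) = e^(−0.0798×12.9) = e^(−1.029) = 0.3572; e^(−k₂τ) = e^(−0.6166) = 0.5398.
C_N = 0.0798×3.05/(0.0478−0.0798) × (0.3572−0.5398) = (-7.606)×(-0.1826) = 1.388 kmol/m³.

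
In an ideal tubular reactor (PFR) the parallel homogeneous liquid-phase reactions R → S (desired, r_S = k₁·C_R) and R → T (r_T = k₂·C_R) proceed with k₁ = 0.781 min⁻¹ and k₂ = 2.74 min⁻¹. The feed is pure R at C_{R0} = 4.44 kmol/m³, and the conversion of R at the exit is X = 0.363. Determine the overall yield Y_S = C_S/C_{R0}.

C_R = C_{R0}(1−X) = 2.828 kmol/m³.
Both paths are first order in R, so the instantaneous fraction to S is constant: dC_S/d(−C_R) = k₁/(k₁+k₂) = 0.2218.
C_S = 0.2218·(C_{R0}−C_R) = 0.2218×1.612 = 0.357 kmol/m³.
Y_S = C_S/C_{R0} = 0.3575/4.44 = 0.0805.

0.0805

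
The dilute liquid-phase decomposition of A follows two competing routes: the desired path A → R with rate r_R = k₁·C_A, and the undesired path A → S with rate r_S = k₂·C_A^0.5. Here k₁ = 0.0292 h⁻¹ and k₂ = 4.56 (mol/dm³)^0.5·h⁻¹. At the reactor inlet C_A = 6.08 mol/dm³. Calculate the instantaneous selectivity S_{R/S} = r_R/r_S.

0.0158

S_{R/S} = r_R/r_S = (k₁·C_A)/(k₂·C_A^0.5) = (k₁/k₂)·C_A^0.5.
= (0.0292×6.080) / (4.56×6.080^0.5) = 0.1775/11.24 = 0.0158.
Since the desired path is higher order in A, keeping C_A high (PFR or concentrated feed) favours R.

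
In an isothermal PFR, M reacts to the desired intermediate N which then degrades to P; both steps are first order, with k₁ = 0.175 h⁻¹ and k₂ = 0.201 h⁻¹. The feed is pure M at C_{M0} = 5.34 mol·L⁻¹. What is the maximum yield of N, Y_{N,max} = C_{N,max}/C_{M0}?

Evaluating C_N at τ_opt = ln(k₂/k₁)/(k₂−k₁) gives C_{N,max}/C_{M0} = (k₁/k₂)^[k₂/(k₂−k₁)].
= (0.175/0.201)^(0.201/(0.201−0.175)) = (0.8706)^(7.731) = 0.3427.

0.343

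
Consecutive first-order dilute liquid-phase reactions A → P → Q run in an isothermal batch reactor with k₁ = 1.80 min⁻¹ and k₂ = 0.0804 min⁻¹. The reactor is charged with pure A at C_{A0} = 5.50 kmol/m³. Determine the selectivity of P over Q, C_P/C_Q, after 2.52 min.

For first-order series with pure A initially, C_P(t) = k₁C_{A0}/(k₂−k₁)·(e^(−k₁t) − e^(−k₂t)).
e^(−k₁t) = e^(−1.80×2.52) = e^(−4.536) = 0.01072; e^(−k₂t) = e^(−0.2026) = 0.8166.
C_P = 1.80×5.50/(0.0804−1.80) × (0.01072−0.8166) = (-5.757)×(-0.8059) = 4.640 kmol/m³.
C_A = C_{A0}e^(−k₁t) = 0.05894 kmol/m³, so C_Q = C_{A0}−C_A−C_P = 0.8015 kmol/m³; C_P/C_Q = 5.79.

5.79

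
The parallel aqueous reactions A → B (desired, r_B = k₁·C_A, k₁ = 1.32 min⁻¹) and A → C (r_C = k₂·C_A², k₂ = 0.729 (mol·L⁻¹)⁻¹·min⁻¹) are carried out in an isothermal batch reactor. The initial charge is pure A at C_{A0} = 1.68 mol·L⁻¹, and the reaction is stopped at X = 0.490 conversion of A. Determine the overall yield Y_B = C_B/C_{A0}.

0.290

C_A = C_{A0}(1−X) = 0.8568 mol·L⁻¹.
Along a PFR/batch, dC_B/dC_A = −r_B/(r_B+r_C) = −k₁/(k₁+k₂·C_A).
Integrating from C_{A0} to C_A: C_B = (1.32/0.729)·ln[(1.32+0.729·1.68)/(1.32+0.729·0.857)] = 1.811·ln(2.545/1.945) = 0.4870 mol·L⁻¹.
Y_B = C_B/C_{A0} = 0.4870/1.68 = 0.290.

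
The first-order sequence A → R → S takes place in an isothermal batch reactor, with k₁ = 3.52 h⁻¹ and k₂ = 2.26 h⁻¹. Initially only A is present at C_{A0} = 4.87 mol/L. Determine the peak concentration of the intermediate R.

At the optimum, C_{R,max}/C_{A0} = (k₁/k₂)^[k₂/(k₂−k₁)].
= (3.52/2.26)^(2.26/(2.26−3.52)) = (1.558)^(-1.794) = 0.4517.
C_{R,max} = 0.4517×4.87 = 2.20 mol/L.

2.20 mol/L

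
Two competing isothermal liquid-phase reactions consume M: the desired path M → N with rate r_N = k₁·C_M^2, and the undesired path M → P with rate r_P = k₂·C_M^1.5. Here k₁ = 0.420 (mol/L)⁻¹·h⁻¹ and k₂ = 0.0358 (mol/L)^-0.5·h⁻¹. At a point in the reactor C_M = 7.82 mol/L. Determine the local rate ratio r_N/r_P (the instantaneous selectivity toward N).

S_{N/P} = r_N/r_P = (k₁·C_M^2)/(k₂·C_M^1.5) = (k₁/k₂)·C_M^0.5.
= (0.420×7.820^2) / (0.0358×7.820^1.5) = 25.68/0.7829 = 32.8.

32.8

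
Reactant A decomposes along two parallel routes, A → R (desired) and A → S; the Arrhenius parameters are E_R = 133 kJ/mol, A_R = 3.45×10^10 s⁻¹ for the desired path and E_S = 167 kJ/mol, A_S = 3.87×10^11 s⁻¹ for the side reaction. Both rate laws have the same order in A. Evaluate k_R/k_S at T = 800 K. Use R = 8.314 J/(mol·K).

14.8

With equal orders, S_{R/S} = k_R/k_S = (A_R/A_S)·exp[(E_S−E_R)/(RT)].
(E_S−E_R)/(RT) = (167−133)×10³/(8.314×800) = 34000/6651 = 5.112.
k_R/k_S = (3.45×10^10/3.87×10^11)·exp(5.112) = 0.08915 × 166.0 = 14.8.
Since E_R < E_S, lowering the temperature improves selectivity toward R.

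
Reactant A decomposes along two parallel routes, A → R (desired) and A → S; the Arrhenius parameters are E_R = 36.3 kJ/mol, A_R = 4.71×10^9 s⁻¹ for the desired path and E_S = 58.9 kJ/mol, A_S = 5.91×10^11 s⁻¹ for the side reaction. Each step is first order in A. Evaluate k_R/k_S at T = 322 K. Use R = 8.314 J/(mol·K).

Since both paths have the same order in A, the concentration cancels and S_{R/S} = k_R/k_S = (A_R/A_S)·exp[(E_S−E_R)/(RT)].
(E_S−E_R)/(RT) = (58.9−36.3)×10³/(8.314×322) = 22600/2677 = 8.442.
k_R/k_S = (4.71×10^9/5.91×10^11)·exp(8.442) = 0.007970 × 4638 = 37.0.

37.0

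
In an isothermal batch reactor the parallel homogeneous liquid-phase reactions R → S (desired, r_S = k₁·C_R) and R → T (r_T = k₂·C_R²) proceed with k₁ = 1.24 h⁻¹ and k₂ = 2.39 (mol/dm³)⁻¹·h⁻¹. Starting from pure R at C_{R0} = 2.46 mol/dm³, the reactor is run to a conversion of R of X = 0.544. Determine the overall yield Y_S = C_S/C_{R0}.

0.126

C_R = C_{R0}(1−X) = 1.122 mol/dm³.
Along a PFR/batch, dC_S/dC_R = −r_S/(r_S+r_T) = −k₁/(k₁+k₂·C_R).
Integrating from C_{R0} to C_R: C_S = (1.24/2.39)·ln[(1.24+2.39·2.46)/(1.24+2.39·1.12)] = 0.5188·ln(7.119/3.921) = 0.3095 mol/dm³.
Y_S = C_S/C_{R0} = 0.3095/2.46 = 0.126.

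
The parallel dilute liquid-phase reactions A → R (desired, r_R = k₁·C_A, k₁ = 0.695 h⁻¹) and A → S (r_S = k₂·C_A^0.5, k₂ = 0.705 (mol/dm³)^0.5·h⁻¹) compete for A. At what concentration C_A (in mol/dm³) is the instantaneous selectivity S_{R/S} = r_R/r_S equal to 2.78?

S_{R/S} = (k₁/k₂)·C_A^0.5 ⇒ C_A = (S·k₂/k₁)^(2).
= (2.78×0.705/0.695)^(2) = (2.820)^(2) = 7.95 mol/dm³.

7.95 mol/dm³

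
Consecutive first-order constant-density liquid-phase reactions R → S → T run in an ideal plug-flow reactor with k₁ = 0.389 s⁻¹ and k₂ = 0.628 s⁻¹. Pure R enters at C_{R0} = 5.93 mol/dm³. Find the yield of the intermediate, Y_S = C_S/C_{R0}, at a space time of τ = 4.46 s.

0.188

For first-order series with pure R initially, C_S(τ) = k₁C_{R0}/(k₂−k₁)·(e^(−k₁τ) − e^(−k₂τ)).
e^(−k₁τ) = e^(−0.389×4.46) = e^(−1.735) = 0.1764; e^(−k₂τ) = e^(−2.801) = 0.06076.
C_S = 0.389×5.93/(0.628−0.389) × (0.1764−0.06076) = 9.652×0.1157 = 1.116 mol/dm³.
Y_S = C_S/C_{R0} = 1.116/5.93 = 0.188.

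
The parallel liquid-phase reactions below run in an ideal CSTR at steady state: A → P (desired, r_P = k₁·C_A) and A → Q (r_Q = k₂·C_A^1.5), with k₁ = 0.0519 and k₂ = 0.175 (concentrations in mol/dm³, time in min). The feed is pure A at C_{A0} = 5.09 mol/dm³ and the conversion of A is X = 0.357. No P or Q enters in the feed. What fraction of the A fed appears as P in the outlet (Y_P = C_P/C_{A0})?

Exit C_A = C_{A0}(1−X) = 5.09×0.643 = 3.273 mol/dm³.
In a CSTR the entire volume is at exit conditions, so r_P = 0.0519×3.273 = 0.1699 and r_Q = 0.175×3.273^1.5 = 1.036.
Fraction of consumed A going to P: r_P/(r_P+r_Q) = 0.1408.
C_P = 0.1408·C_{A0}·X = 0.1408×5.09×0.357 = 0.256 mol/dm³; Y_P = C_P/C_{A0} = 0.0503.

0.0503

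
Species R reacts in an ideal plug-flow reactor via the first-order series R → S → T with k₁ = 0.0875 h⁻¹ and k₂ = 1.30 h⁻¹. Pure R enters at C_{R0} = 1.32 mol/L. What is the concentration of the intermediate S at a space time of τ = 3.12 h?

0.0709 mol/L

The intermediate concentration in a first-order A→B→C sequence is C_S = k₁C_{R0}(e^(−k₁τ) − e^(−k₂τ))/(k₂−k₁).
e^(−k₁τ) = e^(−0.0875×3.12) = e^(−0.2730) = 0.7611; e^(−k₂τ) = e^(−4.056) = 0.01732.
C_S = 0.0875×1.32/(1.30−0.0875) × (0.7611−0.01732) = 0.09526×0.7438 = 0.07085 mol/L.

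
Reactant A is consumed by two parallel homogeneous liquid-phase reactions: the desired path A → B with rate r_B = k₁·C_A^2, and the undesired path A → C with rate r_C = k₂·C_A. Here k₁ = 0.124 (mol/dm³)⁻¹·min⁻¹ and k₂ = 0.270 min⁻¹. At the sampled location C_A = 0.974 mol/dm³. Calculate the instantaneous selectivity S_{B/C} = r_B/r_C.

0.447

S_{B/C} = r_B/r_C = (k₁·C_A^2)/(k₂·C_A) = (k₁/k₂)·C_A.
= (0.124×0.9740^2) / (0.270×0.9740) = 0.1176/0.2630 = 0.447.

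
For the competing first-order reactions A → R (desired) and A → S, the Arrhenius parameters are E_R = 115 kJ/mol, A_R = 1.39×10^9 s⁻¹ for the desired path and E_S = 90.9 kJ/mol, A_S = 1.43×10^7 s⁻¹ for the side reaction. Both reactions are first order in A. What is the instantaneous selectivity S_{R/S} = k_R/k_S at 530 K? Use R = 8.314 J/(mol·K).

k_R/k_S = (A_R/A_S)·exp[−(E_R−E_S)/(RT)] = (A_R/A_S)·exp[(E_S−E_R)/(RT)].
(E_S−E_R)/(RT) = (90.9−115)×10³/(8.314×530) = -24100/4406 = -5.469.
k_R/k_S = (1.39×10^9/1.43×10^7)·exp(-5.469) = 97.20 × 0.004214 = 0.410.
Since E_R > E_S, raising the temperature improves selectivity toward R.

0.410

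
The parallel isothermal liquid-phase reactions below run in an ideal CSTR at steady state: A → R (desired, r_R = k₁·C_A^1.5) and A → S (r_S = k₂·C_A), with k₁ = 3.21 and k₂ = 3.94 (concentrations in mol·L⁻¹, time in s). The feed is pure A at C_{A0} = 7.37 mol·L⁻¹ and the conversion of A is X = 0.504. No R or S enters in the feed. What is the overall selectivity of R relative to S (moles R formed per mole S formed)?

Exit C_A = C_{A0}(1−X) = 7.37×0.496 = 3.656 mol·L⁻¹.
A CSTR operates uniformly at the exit composition, giving r_R = 22.44 and r_S = 14.40 (each k·C_A^n at C_A = 3.656).
Overall selectivity = C_R/C_S = r_Rτ/(r_Sτ) = r_R/r_S = 1.56.

1.56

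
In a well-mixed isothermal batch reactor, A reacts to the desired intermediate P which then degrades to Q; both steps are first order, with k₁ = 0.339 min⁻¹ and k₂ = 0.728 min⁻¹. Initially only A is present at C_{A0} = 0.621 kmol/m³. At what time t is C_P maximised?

For first-order series the maximum of C_P occurs at t_opt = ln(k₂/k₁)/(k₂−k₁).
= ln(0.728/0.339)/(0.728−0.339) = ln(2.147)/0.3890 = 0.7643/0.3890 = 1.96 min.

1.96 min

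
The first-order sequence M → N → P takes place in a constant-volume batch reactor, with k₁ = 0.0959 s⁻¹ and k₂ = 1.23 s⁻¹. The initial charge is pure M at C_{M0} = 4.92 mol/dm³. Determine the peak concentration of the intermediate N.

0.309 mol/dm³

For a first-order series the maximum intermediate yield is C_{N,max}/C_{M0} = (k₁/k₂)^[k₂/(k₂−k₁)].
= (0.0959/1.23)^(1.23/(1.23−0.0959)) = (0.07797)^(1.085) = 0.06284.
C_{N,max} = 0.06284×4.92 = 0.309 mol/dm³.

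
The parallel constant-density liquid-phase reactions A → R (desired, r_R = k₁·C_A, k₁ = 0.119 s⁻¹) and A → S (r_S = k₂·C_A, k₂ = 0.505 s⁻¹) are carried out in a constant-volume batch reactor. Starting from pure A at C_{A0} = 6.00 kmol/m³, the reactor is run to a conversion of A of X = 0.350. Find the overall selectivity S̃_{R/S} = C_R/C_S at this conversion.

C_A = C_{A0}(1−X) = 3.900 kmol/m³.
Both paths are first order in A, so the instantaneous fraction to R is constant: dC_R/d(−C_A) = k₁/(k₁+k₂) = 0.1907.
C_R = 0.1907·(C_{A0}−C_A) = 0.1907×2.100 = 0.400 kmol/m³.
C_S = (C_{A0}−C_A)−C_R = 1.700 kmol/m³; S̃_{R/S} = 0.4005/1.700 = 0.236.

0.236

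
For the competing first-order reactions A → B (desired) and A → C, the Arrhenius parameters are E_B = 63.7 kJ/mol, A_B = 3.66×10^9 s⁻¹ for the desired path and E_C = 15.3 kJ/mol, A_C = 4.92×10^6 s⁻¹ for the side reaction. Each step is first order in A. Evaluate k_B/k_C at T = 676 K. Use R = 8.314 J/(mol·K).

k_B/k_C = (A_B/A_C)·exp[−(E_B−E_C)/(RT)] = (A_B/A_C)·exp[(E_C−E_B)/(RT)].
(E_C−E_B)/(RT) = (15.3−63.7)×10³/(8.314×676) = -48400/5620 = -8.612.
k_B/k_C = (3.66×10^9/4.92×10^6)·exp(-8.612) = 743.9 × 1.820×10^-4 = 0.135.
Since E_B > E_C, raising the temperature improves selectivity toward B.

0.135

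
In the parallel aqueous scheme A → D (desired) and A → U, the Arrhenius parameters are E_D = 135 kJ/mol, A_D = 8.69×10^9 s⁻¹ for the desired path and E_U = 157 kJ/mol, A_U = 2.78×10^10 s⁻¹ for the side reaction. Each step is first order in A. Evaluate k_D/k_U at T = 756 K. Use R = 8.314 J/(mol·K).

k_D/k_U = (A_D/A_U)·exp[−(E_D−E_U)/(RT)] = (A_D/A_U)·exp[(E_U−E_D)/(RT)].
(E_U−E_D)/(RT) = (157−135)×10³/(8.314×756) = 22000/6285 = 3.500.
k_D/k_U = (8.69×10^9/2.78×10^10)·exp(3.500) = 0.3126 × 33.12 = 10.4.

10.4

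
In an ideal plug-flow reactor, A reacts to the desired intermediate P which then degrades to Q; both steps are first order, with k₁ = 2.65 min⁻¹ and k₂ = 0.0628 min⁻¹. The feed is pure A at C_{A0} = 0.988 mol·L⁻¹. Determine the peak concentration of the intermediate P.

0.902 mol·L⁻¹

For a first-order series the maximum intermediate yield is C_{P,max}/C_{A0} = (k₁/k₂)^[k₂/(k₂−k₁)].
= (2.65/0.0628)^(0.0628/(0.0628−2.65)) = (42.20)^(-0.02427) = 0.9132.
C_{P,max} = 0.9132×0.988 = 0.902 mol·L⁻¹.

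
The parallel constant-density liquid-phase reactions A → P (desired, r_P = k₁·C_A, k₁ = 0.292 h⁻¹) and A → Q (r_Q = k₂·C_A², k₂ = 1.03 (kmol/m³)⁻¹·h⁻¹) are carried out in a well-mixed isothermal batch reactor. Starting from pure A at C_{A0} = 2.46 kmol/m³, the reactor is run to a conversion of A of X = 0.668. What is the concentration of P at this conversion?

C_A = C_{A0}(1−X) = 0.8167 kmol/m³.
Along a PFR/batch, dC_P/dC_A = −r_P/(r_P+r_Q) = −k₁/(k₁+k₂·C_A).
Integrating from C_{A0} to C_A: C_P = (0.292/1.03)·ln[(0.292+1.03·2.46)/(0.292+1.03·0.817)] = 0.2835·ln(2.826/1.133) = 0.2590 kmol/m³.

0.259 kmol/m³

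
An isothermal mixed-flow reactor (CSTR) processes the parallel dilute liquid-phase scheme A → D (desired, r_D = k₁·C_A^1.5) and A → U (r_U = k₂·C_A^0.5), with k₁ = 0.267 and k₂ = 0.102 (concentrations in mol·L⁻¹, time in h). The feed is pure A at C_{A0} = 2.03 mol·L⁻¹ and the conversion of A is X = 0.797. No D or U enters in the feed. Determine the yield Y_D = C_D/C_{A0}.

Exit C_A = C_{A0}(1−X) = 2.03×0.203 = 0.4121 mol·L⁻¹.
In a CSTR the entire volume is at exit conditions, so r_D = 0.267×0.4121^1.5 = 0.07063 and r_U = 0.102×0.4121^0.5 = 0.06548.
Fraction of consumed A going to D: r_D/(r_D+r_U) = 0.5189.
C_D = 0.5189·C_{A0}·X = 0.5189×2.03×0.797 = 0.840 mol·L⁻¹; Y_D = C_D/C_{A0} = 0.414.

0.414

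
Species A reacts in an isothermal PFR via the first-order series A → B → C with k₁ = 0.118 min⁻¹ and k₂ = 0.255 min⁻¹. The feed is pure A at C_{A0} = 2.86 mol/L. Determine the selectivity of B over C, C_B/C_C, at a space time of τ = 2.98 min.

For first-order series with pure A initially, C_B(τ) = k₁C_{A0}/(k₂−k₁)·(e^(−k₁τ) − e^(−k₂τ)).
e^(−k₁τ) = e^(−0.118×2.98) = e^(−0.3516) = 0.7035; e^(−k₂τ) = e^(−0.7599) = 0.4677.
C_B = 0.118×2.86/(0.255−0.118) × (0.7035−0.4677) = 2.463×0.2358 = 0.5809 mol/L.
C_A = C_{A0}e^(−k₁τ) = 2.012 mol/L, so C_C = C_{A0}−C_A−C_B = 0.2670 mol/L; C_B/C_C = 2.18.

2.18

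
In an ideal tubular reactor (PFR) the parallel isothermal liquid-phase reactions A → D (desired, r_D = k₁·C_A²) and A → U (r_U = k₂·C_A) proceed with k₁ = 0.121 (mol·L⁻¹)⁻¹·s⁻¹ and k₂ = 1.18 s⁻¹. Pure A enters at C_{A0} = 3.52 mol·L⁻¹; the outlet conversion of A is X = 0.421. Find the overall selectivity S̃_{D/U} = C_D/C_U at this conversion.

C_A = C_{A0}(1−X) = 2.038 mol·L⁻¹.
Along a PFR/batch, dC_U/dC_A = −r_U/(r_D+r_U) = −k₂/(k₂+k₁·C_A).
Integrating from C_{A0} to C_A: C_U = (1.18/0.121)·ln[(1.18+0.121·3.52)/(1.18+0.121·2.04)] = 9.752·ln(1.606/1.427) = 1.155 mol·L⁻¹.
Then C_D = (C_{A0}−C_A) − C_U = 1.482 − 1.155 = 0.3273 mol·L⁻¹.
S̃_{D/U} = C_D/C_U = 0.3273/1.155 = 0.283.

0.283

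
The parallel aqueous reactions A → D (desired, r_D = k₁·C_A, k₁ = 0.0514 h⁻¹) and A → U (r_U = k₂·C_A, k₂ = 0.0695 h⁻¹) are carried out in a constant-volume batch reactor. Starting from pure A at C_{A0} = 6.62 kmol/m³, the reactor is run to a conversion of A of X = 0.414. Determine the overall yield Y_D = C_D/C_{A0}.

0.176

C_A = C_{A0}(1−X) = 3.879 kmol/m³.
Both paths are first order in A, so the instantaneous fraction to D is constant: dC_D/d(−C_A) = k₁/(k₁+k₂) = 0.4251.
C_D = 0.4251·(C_{A0}−C_A) = 0.4251×2.741 = 1.17 kmol/m³.
Y_D = C_D/C_{A0} = 1.165/6.62 = 0.176.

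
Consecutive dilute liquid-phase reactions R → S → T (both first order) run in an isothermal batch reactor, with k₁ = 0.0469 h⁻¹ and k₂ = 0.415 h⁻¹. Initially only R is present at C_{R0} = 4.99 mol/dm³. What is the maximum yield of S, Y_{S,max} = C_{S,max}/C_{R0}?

0.0856

Evaluating C_S at t_opt = ln(k₂/k₁)/(k₂−k₁) gives C_{S,max}/C_{R0} = (k₁/k₂)^[k₂/(k₂−k₁)].
= (0.0469/0.415)^(0.415/(0.415−0.0469)) = (0.1130)^(1.127) = 0.08560.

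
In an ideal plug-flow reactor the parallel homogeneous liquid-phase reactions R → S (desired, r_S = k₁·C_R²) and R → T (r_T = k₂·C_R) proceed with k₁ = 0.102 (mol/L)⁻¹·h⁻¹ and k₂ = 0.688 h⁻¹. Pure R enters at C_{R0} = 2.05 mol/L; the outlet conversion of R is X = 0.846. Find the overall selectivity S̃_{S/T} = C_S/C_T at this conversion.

0.171

C_R = C_{R0}(1−X) = 0.3157 mol/L.
Along a PFR/batch, dC_T/dC_R = −r_T/(r_S+r_T) = −k₂/(k₂+k₁·C_R).
Integrating from C_{R0} to C_R: C_T = (0.688/0.102)·ln[(0.688+0.102·2.05)/(0.688+0.102·0.316)] = 6.745·ln(0.8971/0.7202) = 1.481 mol/L.
Then C_S = (C_{R0}−C_R) − C_T = 1.734 − 1.481 = 0.2528 mol/L.
S̃_{S/T} = C_S/C_T = 0.2528/1.481 = 0.171.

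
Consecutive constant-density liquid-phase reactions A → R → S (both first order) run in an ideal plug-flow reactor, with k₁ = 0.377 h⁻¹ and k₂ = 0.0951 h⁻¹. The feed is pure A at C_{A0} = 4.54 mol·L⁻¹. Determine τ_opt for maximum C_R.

4.89 h

The intermediate peaks when r₁ = r₂, i.e. k₁e^(−k₁τ) = k₂e^(−k₂τ), giving τ_opt = ln(k₂/k₁)/(k₂−k₁).
= ln(0.0951/0.377)/(0.0951−0.377) = ln(0.2523)/-0.2819 = -1.377/-0.2819 = 4.89 h.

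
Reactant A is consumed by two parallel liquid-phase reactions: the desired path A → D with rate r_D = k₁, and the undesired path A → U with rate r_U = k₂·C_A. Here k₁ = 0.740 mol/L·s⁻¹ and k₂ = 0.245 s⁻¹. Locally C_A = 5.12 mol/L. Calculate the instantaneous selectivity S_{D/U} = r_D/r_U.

0.590

S_{D/U} = r_D/r_U = (k₁)/(k₂·C_A) = (k₁/k₂)·C_A⁻¹.
= (0.740) / (0.245×5.120) = 0.7400/1.254 = 0.590.
The undesired path is higher order in A, so low C_A (CSTR or dilute feed) favours D.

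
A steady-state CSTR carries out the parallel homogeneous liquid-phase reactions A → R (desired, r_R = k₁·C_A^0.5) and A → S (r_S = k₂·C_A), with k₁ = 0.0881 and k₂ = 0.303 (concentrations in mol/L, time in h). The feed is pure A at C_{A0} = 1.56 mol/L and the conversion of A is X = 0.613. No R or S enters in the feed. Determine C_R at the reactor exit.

0.260 mol/L

Exit C_A = C_{A0}(1−X) = 1.56×0.387 = 0.6037 mol/L.
A CSTR operates uniformly at the exit composition, giving r_R = 0.06845 and r_S = 0.1829 (each k·C_A^n at C_A = 0.6037).
Fraction of consumed A going to R: r_R/(r_R+r_S) = 0.2723.
C_R = 0.2723·C_{A0}·X = 0.2723×1.56×0.613 = 0.260 mol/L.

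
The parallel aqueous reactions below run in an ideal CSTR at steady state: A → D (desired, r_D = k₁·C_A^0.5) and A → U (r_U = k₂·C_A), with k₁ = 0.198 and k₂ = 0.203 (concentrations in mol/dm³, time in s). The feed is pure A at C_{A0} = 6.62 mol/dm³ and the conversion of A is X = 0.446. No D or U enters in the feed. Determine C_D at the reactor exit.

Exit C_A = C_{A0}(1−X) = 6.62×0.554 = 3.667 mol/dm³.
In a CSTR the entire volume is at exit conditions, so r_D = 0.198×3.667^0.5 = 0.3792 and r_U = 0.203×3.667 = 0.7445.
Fraction of consumed A going to D: r_D/(r_D+r_U) = 0.3374.
C_D = 0.3374·C_{A0}·X = 0.3374×6.62×0.446 = 0.996 mol/dm³.

0.996 mol/dm³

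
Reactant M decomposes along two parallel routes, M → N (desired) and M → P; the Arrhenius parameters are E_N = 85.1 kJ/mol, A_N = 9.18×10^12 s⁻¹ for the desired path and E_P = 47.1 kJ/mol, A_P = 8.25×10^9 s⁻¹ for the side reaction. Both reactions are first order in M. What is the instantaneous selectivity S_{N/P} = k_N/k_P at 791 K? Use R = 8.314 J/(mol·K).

3.44

Since both paths have the same order in M, the concentration cancels and S_{N/P} = k_N/k_P = (A_N/A_P)·exp[(E_P−E_N)/(RT)].
(E_P−E_N)/(RT) = (47.1−85.1)×10³/(8.314×791) = -38000/6576 = -5.778.
k_N/k_P = (9.18×10^12/8.25×10^9)·exp(-5.778) = 1113 × 0.003094 = 3.44.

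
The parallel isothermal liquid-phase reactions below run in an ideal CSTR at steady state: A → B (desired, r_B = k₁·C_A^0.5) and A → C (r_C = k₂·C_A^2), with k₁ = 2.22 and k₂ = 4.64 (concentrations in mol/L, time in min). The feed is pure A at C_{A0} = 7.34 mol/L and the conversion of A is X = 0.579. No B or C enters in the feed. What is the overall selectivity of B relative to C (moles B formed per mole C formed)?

0.0881

Exit C_A = C_{A0}(1−X) = 7.34×0.421 = 3.090 mol/L.
In a CSTR the entire volume is at exit conditions, so r_B = 2.22×3.090^0.5 = 3.902 and r_C = 4.64×3.090^2 = 44.31.
Overall selectivity = C_B/C_C = r_Bτ/(r_Cτ) = r_B/r_C = 0.0881.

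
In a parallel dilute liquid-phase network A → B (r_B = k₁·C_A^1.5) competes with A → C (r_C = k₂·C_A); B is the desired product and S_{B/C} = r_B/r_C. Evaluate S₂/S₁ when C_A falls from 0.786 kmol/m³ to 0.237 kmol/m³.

0.549

S_{B/C} = (k₁/k₂)·C_A^0.5, so S₂/S₁ = (C_{A,2}/C_{A,1})^0.5.
= (0.237/0.786)^0.5 = (0.3015)^0.5 = 0.549.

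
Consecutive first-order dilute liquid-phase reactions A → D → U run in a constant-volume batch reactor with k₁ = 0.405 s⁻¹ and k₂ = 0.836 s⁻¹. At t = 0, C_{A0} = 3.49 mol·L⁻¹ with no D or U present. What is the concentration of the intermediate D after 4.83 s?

For first-order series with pure A initially, C_D(t) = k₁C_{A0}/(k₂−k₁)·(e^(−k₁t) − e^(−k₂t)).
e^(−k₁t) = e^(−0.405×4.83) = e^(−1.956) = 0.1414; e^(−k₂t) = e^(−4.038) = 0.01763.
C_D = 0.405×3.49/(0.836−0.405) × (0.1414−0.01763) = 3.279×0.1238 = 0.4059 mol·L⁻¹.

0.406 mol·L⁻¹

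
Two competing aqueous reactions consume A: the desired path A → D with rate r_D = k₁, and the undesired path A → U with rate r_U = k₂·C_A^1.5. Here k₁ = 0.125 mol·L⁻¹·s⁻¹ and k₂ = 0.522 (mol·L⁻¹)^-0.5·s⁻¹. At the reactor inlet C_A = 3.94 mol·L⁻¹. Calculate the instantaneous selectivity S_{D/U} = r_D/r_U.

0.0306

S_{D/U} = r_D/r_U = (k₁)/(k₂·C_A^1.5) = (k₁/k₂)·C_A^-1.5.
= (0.125) / (0.522×3.940^1.5) = 0.1250/4.082 = 0.0306.
The undesired path is higher order in A, so low C_A (CSTR or dilute feed) favours D.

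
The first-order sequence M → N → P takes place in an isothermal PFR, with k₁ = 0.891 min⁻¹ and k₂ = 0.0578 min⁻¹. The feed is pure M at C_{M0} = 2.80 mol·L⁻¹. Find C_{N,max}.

2.32 mol·L⁻¹

For a first-order series the maximum intermediate yield is C_{N,max}/C_{M0} = (k₁/k₂)^[k₂/(k₂−k₁)].
= (0.891/0.0578)^(0.0578/(0.0578−0.891)) = (15.42)^(-0.06937) = 0.8272.
C_{N,max} = 0.8272×2.80 = 2.32 mol·L⁻¹.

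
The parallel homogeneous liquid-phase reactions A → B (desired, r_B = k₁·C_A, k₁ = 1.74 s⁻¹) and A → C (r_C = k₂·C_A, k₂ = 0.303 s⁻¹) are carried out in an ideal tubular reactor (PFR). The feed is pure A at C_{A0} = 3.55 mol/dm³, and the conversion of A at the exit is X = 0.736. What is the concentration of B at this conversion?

2.23 mol/dm³

C_A = C_{A0}(1−X) = 0.9372 mol/dm³.
Both paths are first order in A, so the instantaneous fraction to B is constant: dC_B/d(−C_A) = k₁/(k₁+k₂) = 0.8517.
C_B = 0.8517·(C_{A0}−C_A) = 0.8517×2.613 = 2.23 mol/dm³.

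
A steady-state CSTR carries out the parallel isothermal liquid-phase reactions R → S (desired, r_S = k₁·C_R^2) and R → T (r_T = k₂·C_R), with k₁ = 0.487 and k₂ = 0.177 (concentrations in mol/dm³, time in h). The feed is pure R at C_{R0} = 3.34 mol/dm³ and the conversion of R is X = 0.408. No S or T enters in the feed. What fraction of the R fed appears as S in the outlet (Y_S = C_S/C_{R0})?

0.345

Exit C_R = C_{R0}(1−X) = 3.34×0.592 = 1.977 mol/dm³.
In a CSTR the entire volume is at exit conditions, so r_S = 0.487×1.977^2 = 1.904 and r_T = 0.177×1.977 = 0.3500.
Fraction of consumed R going to S: r_S/(r_S+r_T) = 0.8447.
C_S = 0.8447·C_{R0}·X = 0.8447×3.34×0.408 = 1.15 mol/dm³; Y_S = C_S/C_{R0} = 0.345.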